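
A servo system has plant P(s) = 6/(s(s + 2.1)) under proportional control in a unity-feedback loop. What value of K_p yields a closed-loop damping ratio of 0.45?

K_p = 0.907

Closed-loop characteristic equation: s² + 2.1s + K_p·6 = 0.
So ω_n = √(6K_p) and 2ζω_n = 2.1, giving ζ = 2.1/(2√(6K_p)).
Setting ζ = 0.45: √(6K_p) = 2.1/(2·0.45) = 2.333, so K_p = 5.444/6 = 0.907.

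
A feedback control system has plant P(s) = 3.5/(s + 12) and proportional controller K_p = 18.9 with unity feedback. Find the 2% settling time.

T_s ≈ 0.0512 s

Closed-loop transfer function: T(s) = K_p·P(s)/(1 + K_p·P(s)) = 66.15/(s + 12 + 66.15) = 66.15/(s + 78.15).
Time constant τ = 1/78.15 = 0.0128 s, so the 2% settling time is about 4τ = 0.0512 s.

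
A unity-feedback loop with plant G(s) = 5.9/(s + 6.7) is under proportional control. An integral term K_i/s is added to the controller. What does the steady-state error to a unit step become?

Adding integral action puts a pole at s = 0 in the forward path, raising the system type to 1; a type-1 loop has zero steady-state error to a step.

0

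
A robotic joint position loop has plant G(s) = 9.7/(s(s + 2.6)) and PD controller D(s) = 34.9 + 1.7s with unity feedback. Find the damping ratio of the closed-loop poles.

Forward path: (34.9 + 1.7s)·9.7/(s(s+2.6)). The closed-loop characteristic equation is s² + (2.6 + 9.7·1.7)s + 9.7·34.9 = 0.
That is s² + 19.09s + 338.5 = 0, so ω_n = 18.4 rad/s and ζ = 19.09/(2·18.4) = 0.5188.

ζ = 0.519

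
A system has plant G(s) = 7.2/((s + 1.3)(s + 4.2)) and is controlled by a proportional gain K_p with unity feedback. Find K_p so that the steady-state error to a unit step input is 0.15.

For a type-0 loop with proportional control, e_ss = 1/(1 + K_p·G(0)).
G(0) = 1.319. Require 1/(1 + K_p·1.319) = 0.15, so 1 + 1.319·K_p = 6.667.
K_p = (6.667 − 1)/1.319 = 4.3.

K_p = 4.3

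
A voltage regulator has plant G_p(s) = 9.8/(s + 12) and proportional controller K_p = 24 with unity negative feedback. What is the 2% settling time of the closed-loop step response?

Closed-loop transfer function: T(s) = K_p·G_p(s)/(1 + K_p·G_p(s)) = 235.2/(s + 12 + 235.2) = 235.2/(s + 247.2).
Time constant τ = 1/247.2 = 0.004045 s, so the 2% settling time is about 4τ = 0.0162 s.

T_s ≈ 0.0162 s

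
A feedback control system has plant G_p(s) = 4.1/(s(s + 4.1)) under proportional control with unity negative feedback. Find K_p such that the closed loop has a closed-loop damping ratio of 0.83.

K_p = 1.49

Closed-loop characteristic equation: s² + 4.1s + K_p·4.1 = 0.
So ω_n = √(4.1K_p) and 2ζω_n = 4.1, giving ζ = 4.1/(2√(4.1K_p)).
Setting ζ = 0.83: √(4.1K_p) = 4.1/(2·0.83) = 2.47, so K_p = 6.1/4.1 = 1.49.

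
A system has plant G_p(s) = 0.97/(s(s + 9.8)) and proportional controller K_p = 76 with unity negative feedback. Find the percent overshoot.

The closed-loop denominator s² + 9.8s + 73.72 gives ω_n = √73.72 = 8.586 and ζ = 9.8/(2ω_n) = 0.5707.
%OS = 100·exp(−πζ/√(1−ζ²)) = 100·exp(−π·0.5707/√0.6743) = 11.3%.

11.3%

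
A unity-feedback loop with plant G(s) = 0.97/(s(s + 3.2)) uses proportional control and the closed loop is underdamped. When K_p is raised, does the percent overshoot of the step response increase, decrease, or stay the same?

Characteristic equation s² + 3.2s + K_p·0.97 = 0: raising K_p raises ω_n while 2ζω_n = 3.2 is fixed, so ζ falls and overshoot grows.

increase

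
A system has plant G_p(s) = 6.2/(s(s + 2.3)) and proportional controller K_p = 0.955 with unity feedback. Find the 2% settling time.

T_s ≈ 3.48 s

Closed-loop characteristic equation: s² + 2.3s + 5.921 = 0, so ω_n = 2.433 rad/s and ζ = 2.3/(2·2.433) = 0.4726.
2% settling time T_s ≈ 4/(ζω_n) = 4/1.15 = 3.48 s.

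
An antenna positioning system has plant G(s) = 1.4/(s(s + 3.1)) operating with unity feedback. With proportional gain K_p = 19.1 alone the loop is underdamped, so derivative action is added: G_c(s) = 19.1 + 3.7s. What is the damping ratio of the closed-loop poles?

Forward path: (19.1 + 3.7s)·1.4/(s(s+3.1)). The closed-loop characteristic equation is s² + (3.1 + 1.4·3.7)s + 1.4·19.1 = 0.
That is s² + 8.28s + 26.74 = 0, so ω_n = 5.171 rad/s and ζ = 8.28/(2·5.171) = 0.8006.

ζ = 0.801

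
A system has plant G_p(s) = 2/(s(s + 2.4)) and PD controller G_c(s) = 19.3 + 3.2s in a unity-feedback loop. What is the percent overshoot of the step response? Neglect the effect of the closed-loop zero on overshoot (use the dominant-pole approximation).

4.28%

Forward path: (19.3 + 3.2s)·2/(s(s+2.4)). The closed-loop characteristic equation is s² + (2.4 + 2·3.2)s + 2·19.3 = 0.
That is s² + 8.8s + 38.6 = 0, so ω_n = 6.213 rad/s and ζ = 8.8/(2·6.213) = 0.7082.
%OS = 100·exp(−πζ/√(1−ζ²)) = 4.28%.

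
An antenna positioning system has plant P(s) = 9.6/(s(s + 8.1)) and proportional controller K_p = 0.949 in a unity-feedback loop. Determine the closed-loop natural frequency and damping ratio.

With unity feedback the closed-loop characteristic equation is s² + 8.1s + 0.949·9.6 = s² + 8.1s + 9.11 = 0.
So ω_n² = 9.11 ⇒ ω_n = 3.018 rad/s, and ζ = 8.1/(2ω_n) = 1.34.

ω_n = 3.02 rad/s, ζ = 1.34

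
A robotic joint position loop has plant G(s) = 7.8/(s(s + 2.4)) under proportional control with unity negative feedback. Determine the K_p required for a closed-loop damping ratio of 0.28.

K_p = 2.35

Closed-loop characteristic equation: s² + 2.4s + K_p·7.8 = 0.
So ω_n = √(7.8K_p) and 2ζω_n = 2.4, giving ζ = 2.4/(2√(7.8K_p)).
Setting ζ = 0.28: √(7.8K_p) = 2.4/(2·0.28) = 4.286, so K_p = 18.37/7.8 = 2.35.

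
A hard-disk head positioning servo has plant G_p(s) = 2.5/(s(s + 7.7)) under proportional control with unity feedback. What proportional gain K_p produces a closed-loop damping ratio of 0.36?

K_p = 45.7

Closed-loop characteristic equation: s² + 7.7s + K_p·2.5 = 0.
So ω_n = √(2.5K_p) and 2ζω_n = 7.7, giving ζ = 7.7/(2√(2.5K_p)).
Setting ζ = 0.36: √(2.5K_p) = 7.7/(2·0.36) = 10.69, so K_p = 114.4/2.5 = 45.7.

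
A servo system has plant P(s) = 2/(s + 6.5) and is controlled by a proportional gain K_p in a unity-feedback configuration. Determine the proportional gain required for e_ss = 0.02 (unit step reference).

K_p = 159

The loop is type 0, so e_ss(step) = 1/(1 + K_pos) with K_pos = K_p·P(0).
P(0) = 0.3077. Require 1/(1 + K_p·0.3077) = 0.02, so 1 + 0.3077·K_p = 50.
K_p = (50 − 1)/0.3077 = 159.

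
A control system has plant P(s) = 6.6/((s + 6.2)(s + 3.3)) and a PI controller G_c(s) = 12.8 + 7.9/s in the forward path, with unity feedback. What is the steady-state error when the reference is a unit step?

The open loop G_c(s)P(s) has a pole at the origin (type 1), so the static position error constant is infinite and e_ss = 1/(1+∞) = 0.

0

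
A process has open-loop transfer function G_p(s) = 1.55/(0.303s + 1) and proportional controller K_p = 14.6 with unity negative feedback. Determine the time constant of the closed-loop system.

τ = 0.0128 s

Closed loop: T(s) = K_p·G_p/(1+K_p·G_p) = 22.63/(0.303s + 1 + 22.63), with pole at s = −(1 + 22.63)/0.303 = −77.99.
Closed-loop time constant τ = 1/77.99 = 0.0128 s.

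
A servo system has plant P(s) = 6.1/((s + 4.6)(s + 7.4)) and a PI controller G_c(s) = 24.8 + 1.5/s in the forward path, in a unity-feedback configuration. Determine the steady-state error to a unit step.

The open loop G_c(s)P(s) has a pole at the origin (type 1), so the static position error constant is infinite and e_ss = 1/(1+∞) = 0.

0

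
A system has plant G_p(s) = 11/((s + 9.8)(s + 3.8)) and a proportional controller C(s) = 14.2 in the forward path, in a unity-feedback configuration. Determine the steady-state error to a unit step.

0.193

The loop is type 0. Static position error constant K_pos = C(0)·G_p(0) = 14.2·0.2954 = 4.194.
Steady-state error to a unit step: e_ss = 1/(1+K_pos) = 1/5.194 = 0.193.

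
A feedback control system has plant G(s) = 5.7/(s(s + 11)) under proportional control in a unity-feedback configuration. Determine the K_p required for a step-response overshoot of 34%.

From %OS = 100·exp(−πζ/√(1−ζ²)) = 34%, ζ = −ln(0.34)/√(π²+ln²(0.34)) = 0.3248.
Characteristic equation s² + 11s + 5.7K_p = 0 gives ζ = 11/(2√(5.7K_p)).
Setting ζ = 0.3248: √(5.7K_p) = 11/(2·0.3248) = 16.93, so K_p = 286.8/5.7 = 50.3.

K_p = 50.3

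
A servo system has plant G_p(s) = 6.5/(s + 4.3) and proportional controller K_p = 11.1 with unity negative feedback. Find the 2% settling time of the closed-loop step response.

T_s ≈ 0.0523 s

Closed-loop transfer function: T(s) = K_p·G_p(s)/(1 + K_p·G_p(s)) = 72.15/(s + 4.3 + 72.15) = 72.15/(s + 76.45).
Time constant τ = 1/76.45 = 0.01308 s, so the 2% settling time is about 4τ = 0.0523 s.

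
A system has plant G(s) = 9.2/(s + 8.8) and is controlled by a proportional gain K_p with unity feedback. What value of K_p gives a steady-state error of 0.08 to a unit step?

K_p = 11

For a type-0 loop with proportional control, e_ss = 1/(1 + K_p·G(0)).
G(0) = 1.045. Require 1/(1 + K_p·1.045) = 0.08, so 1 + 1.045·K_p = 12.5.
K_p = (12.5 − 1)/1.045 = 11.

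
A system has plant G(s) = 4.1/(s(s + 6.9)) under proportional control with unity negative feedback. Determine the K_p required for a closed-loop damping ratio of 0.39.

K_p = 19.1

Closed-loop characteristic equation: s² + 6.9s + K_p·4.1 = 0.
So ω_n = √(4.1K_p) and 2ζω_n = 6.9, giving ζ = 6.9/(2√(4.1K_p)).
Setting ζ = 0.39: √(4.1K_p) = 6.9/(2·0.39) = 8.846, so K_p = 78.25/4.1 = 19.1.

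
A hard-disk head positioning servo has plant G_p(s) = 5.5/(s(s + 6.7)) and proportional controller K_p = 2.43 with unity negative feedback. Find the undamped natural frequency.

ω_n = 3.66 rad/s

The closed-loop denominator is s(s+6.7) + 2.43·5.5 = s² + 6.7s + 13.37.
So ω_n² = 13.37 ⇒ ω_n = 3.656 rad/s, and ζ = 6.7/(2ω_n) = 0.916.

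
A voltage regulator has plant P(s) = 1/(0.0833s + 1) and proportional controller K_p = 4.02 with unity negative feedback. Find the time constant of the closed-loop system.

τ = 0.0166 s

Closed loop: T(s) = K_p·P/(1+K_p·P) = 4.02/(0.0833s + 1 + 4.02), with pole at s = −(1 + 4.02)/0.0833 = −60.26.
Closed-loop time constant τ = 1/60.26 = 0.0166 s.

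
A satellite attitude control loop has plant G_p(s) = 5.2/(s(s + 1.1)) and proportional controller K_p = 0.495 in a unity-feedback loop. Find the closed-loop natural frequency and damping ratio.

The closed-loop denominator is s(s+1.1) + 0.495·5.2 = s² + 1.1s + 2.574.
So ω_n² = 2.574 ⇒ ω_n = 1.604 rad/s, and ζ = 1.1/(2ω_n) = 0.343.

ω_n = 1.6 rad/s, ζ = 0.343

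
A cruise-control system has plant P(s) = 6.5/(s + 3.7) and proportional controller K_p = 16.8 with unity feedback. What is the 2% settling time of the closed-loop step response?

Closed-loop transfer function: T(s) = K_p·P(s)/(1 + K_p·P(s)) = 109.2/(s + 3.7 + 109.2) = 109.2/(s + 112.9).
Time constant τ = 1/112.9 = 0.008857 s, so the 2% settling time is about 4τ = 0.0354 s.

T_s ≈ 0.0354 s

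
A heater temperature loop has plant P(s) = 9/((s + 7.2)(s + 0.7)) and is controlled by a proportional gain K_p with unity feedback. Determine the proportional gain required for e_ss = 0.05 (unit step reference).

K_p = 10.6

For a type-0 loop with proportional control, e_ss = 1/(1 + K_p·P(0)).
P(0) = 1.786. Require 1/(1 + K_p·1.786) = 0.05, so 1 + 1.786·K_p = 20.
K_p = (20 − 1)/1.786 = 10.6.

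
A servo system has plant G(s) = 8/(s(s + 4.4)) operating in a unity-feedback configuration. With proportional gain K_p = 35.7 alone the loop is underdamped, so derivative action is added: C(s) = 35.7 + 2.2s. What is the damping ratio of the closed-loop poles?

ζ = 0.651

Forward path: (35.7 + 2.2s)·8/(s(s+4.4)). The closed-loop characteristic equation is s² + (4.4 + 8·2.2)s + 8·35.7 = 0.
That is s² + 22s + 285.6 = 0, so ω_n = 16.9 rad/s and ζ = 22/(2·16.9) = 0.6509.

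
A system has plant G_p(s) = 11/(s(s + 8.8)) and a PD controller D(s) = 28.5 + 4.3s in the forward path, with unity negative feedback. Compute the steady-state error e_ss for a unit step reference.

The open loop D(s)G_p(s) has a pole at the origin (type 1), so the static position error constant is infinite and e_ss = 1/(1+∞) = 0.

0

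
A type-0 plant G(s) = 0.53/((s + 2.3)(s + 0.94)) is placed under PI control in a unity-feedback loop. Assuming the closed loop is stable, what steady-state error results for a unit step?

The PI controller's integrator makes the forward path type 1, so e_ss to a step is zero.

0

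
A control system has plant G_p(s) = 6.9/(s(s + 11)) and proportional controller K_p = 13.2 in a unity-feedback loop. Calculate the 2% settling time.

T_s ≈ 0.727 s

The closed-loop denominator s² + 11s + 91.08 gives ω_n = √91.08 = 9.544 and ζ = 11/(2ω_n) = 0.5763.
2% settling time T_s ≈ 4/(ζω_n) = 4/5.5 = 0.727 s.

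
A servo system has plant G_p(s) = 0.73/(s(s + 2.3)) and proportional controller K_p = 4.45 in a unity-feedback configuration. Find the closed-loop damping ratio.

The closed-loop denominator is s(s+2.3) + 4.45·0.73 = s² + 2.3s + 3.248.
So ω_n² = 3.248 ⇒ ω_n = 1.802 rad/s, and ζ = 2.3/(2ω_n) = 0.638.

ζ = 0.638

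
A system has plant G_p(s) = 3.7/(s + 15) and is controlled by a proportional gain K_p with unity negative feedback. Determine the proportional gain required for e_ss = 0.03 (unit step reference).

Steady-state error for a unit step on this type-0 loop is 1/(1 + K_p·G_p(0)).
G_p(0) = 0.2467. Require 1/(1 + K_p·0.2467) = 0.03, so 1 + 0.2467·K_p = 33.33.
K_p = (33.33 − 1)/0.2467 = 131.

K_p = 131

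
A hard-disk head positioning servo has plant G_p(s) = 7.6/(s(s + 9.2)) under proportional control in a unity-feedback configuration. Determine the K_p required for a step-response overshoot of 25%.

K_p = 17.1

From %OS = 100·exp(−πζ/√(1−ζ²)) = 25%, ζ = −ln(0.25)/√(π²+ln²(0.25)) = 0.4037.
Characteristic equation s² + 9.2s + 7.6K_p = 0 gives ζ = 9.2/(2√(7.6K_p)).
Setting ζ = 0.4037: √(7.6K_p) = 9.2/(2·0.4037) = 11.39, so K_p = 129.8/7.6 = 17.1.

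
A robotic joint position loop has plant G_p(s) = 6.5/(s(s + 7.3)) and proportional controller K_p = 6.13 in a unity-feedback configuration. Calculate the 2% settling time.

From 1 + K_pG_p(s) = 0: s² + 7.3s + 39.84 = 0 ⇒ ω_n = 6.312, ζ = 0.5782.
2% settling time T_s ≈ 4/(ζω_n) = 4/3.65 = 1.1 s.

T_s ≈ 1.1 s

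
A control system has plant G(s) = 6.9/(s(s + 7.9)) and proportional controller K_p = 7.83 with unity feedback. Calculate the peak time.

T_p = 0.507 s

From 1 + K_pG(s) = 0: s² + 7.9s + 54.03 = 0 ⇒ ω_n = 7.35, ζ = 0.5374.
Damped frequency ω_d = ω_n√(1−ζ²) = 6.199 rad/s, so peak time T_p = π/ω_d = 0.507 s.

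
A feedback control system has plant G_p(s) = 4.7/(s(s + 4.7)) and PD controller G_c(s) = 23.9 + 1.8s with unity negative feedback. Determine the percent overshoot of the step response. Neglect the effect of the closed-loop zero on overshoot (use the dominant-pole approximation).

8.31%

Forward path: (23.9 + 1.8s)·4.7/(s(s+4.7)). The closed-loop characteristic equation is s² + (4.7 + 4.7·1.8)s + 4.7·23.9 = 0.
That is s² + 13.16s + 112.3 = 0, so ω_n = 10.6 rad/s and ζ = 13.16/(2·10.6) = 0.6208.
%OS = 100·exp(−πζ/√(1−ζ²)) = 8.31%.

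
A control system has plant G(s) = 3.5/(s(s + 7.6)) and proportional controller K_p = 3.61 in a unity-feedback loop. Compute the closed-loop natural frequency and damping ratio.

With unity feedback the closed-loop characteristic equation is s² + 7.6s + 3.61·3.5 = s² + 7.6s + 12.63 = 0.
So ω_n² = 12.63 ⇒ ω_n = 3.555 rad/s, and ζ = 7.6/(2ω_n) = 1.07.

ω_n = 3.55 rad/s, ζ = 1.07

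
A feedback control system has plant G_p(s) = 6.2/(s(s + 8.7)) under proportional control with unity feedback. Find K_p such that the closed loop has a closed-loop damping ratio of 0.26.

Closed-loop characteristic equation: s² + 8.7s + K_p·6.2 = 0.
So ω_n = √(6.2K_p) and 2ζω_n = 8.7, giving ζ = 8.7/(2√(6.2K_p)).
Setting ζ = 0.26: √(6.2K_p) = 8.7/(2·0.26) = 16.73, so K_p = 279.9/6.2 = 45.1.

K_p = 45.1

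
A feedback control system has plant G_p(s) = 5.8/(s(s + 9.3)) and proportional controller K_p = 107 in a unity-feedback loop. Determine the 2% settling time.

T_s ≈ 0.86 s

Closed-loop characteristic equation: s² + 9.3s + 620.6 = 0, so ω_n = 24.91 rad/s and ζ = 9.3/(2·24.91) = 0.1867.
2% settling time T_s ≈ 4/(ζω_n) = 4/4.65 = 0.86 s.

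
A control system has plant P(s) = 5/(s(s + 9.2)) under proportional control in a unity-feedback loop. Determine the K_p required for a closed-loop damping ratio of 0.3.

Closed-loop characteristic equation: s² + 9.2s + K_p·5 = 0.
So ω_n = √(5K_p) and 2ζω_n = 9.2, giving ζ = 9.2/(2√(5K_p)).
Setting ζ = 0.3: √(5K_p) = 9.2/(2·0.3) = 15.33, so K_p = 235.1/5 = 47.

K_p = 47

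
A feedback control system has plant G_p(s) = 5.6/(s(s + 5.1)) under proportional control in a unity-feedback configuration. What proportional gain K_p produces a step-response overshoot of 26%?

From %OS = 100·exp(−πζ/√(1−ζ²)) = 26%, ζ = −ln(0.26)/√(π²+ln²(0.26)) = 0.3941.
Characteristic equation s² + 5.1s + 5.6K_p = 0 gives ζ = 5.1/(2√(5.6K_p)).
Setting ζ = 0.3941: √(5.6K_p) = 5.1/(2·0.3941) = 6.471, so K_p = 41.87/5.6 = 7.48.

K_p = 7.48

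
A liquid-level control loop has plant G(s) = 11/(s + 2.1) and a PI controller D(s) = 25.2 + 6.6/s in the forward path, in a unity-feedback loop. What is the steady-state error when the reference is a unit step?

The open loop D(s)G(s) has a pole at the origin (type 1), so the static position error constant is infinite and e_ss = 1/(1+∞) = 0.

0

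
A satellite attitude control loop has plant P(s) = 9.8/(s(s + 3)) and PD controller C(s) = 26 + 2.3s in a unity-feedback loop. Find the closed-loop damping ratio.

ζ = 0.8

Forward path: (26 + 2.3s)·9.8/(s(s+3)). The closed-loop characteristic equation is s² + (3 + 9.8·2.3)s + 9.8·26 = 0.
That is s² + 25.54s + 254.8 = 0, so ω_n = 15.96 rad/s and ζ = 25.54/(2·15.96) = 0.8.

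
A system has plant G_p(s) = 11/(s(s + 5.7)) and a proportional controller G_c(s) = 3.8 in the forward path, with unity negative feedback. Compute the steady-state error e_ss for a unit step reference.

The open loop G_c(s)G_p(s) has a pole at the origin (type 1), so the static position error constant is infinite and e_ss = 1/(1+∞) = 0.

0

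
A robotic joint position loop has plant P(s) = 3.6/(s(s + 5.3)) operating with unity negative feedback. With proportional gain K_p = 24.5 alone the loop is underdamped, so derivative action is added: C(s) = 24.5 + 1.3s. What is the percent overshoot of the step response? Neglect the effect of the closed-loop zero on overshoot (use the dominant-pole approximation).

13.9%

Forward path: (24.5 + 1.3s)·3.6/(s(s+5.3)). The closed-loop characteristic equation is s² + (5.3 + 3.6·1.3)s + 3.6·24.5 = 0.
That is s² + 9.98s + 88.2 = 0, so ω_n = 9.391 rad/s and ζ = 9.98/(2·9.391) = 0.5313.
%OS = 100·exp(−πζ/√(1−ζ²)) = 13.9%.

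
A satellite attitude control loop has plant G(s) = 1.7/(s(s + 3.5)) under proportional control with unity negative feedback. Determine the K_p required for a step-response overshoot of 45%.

From %OS = 100·exp(−πζ/√(1−ζ²)) = 45%, ζ = −ln(0.45)/√(π²+ln²(0.45)) = 0.2463.
Characteristic equation s² + 3.5s + 1.7K_p = 0 gives ζ = 3.5/(2√(1.7K_p)).
Setting ζ = 0.2463: √(1.7K_p) = 3.5/(2·0.2463) = 7.104, so K_p = 50.47/1.7 = 29.7.

K_p = 29.7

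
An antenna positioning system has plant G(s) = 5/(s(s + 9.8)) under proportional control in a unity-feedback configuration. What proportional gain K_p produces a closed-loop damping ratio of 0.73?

Closed-loop characteristic equation: s² + 9.8s + K_p·5 = 0.
So ω_n = √(5K_p) and 2ζω_n = 9.8, giving ζ = 9.8/(2√(5K_p)).
Setting ζ = 0.73: √(5K_p) = 9.8/(2·0.73) = 6.712, so K_p = 45.06/5 = 9.01.

K_p = 9.01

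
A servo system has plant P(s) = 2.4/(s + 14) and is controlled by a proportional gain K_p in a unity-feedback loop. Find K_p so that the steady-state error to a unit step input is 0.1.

K_p = 52.5

Steady-state error for a unit step on this type-0 loop is 1/(1 + K_p·P(0)).
P(0) = 0.1714. Require 1/(1 + K_p·0.1714) = 0.1, so 1 + 0.1714·K_p = 10.
K_p = (10 − 1)/0.1714 = 52.5.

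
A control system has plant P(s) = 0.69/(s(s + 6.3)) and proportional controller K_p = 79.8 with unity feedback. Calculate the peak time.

T_p = 0.468 s

The closed-loop denominator s² + 6.3s + 55.06 gives ω_n = √55.06 = 7.42 and ζ = 6.3/(2ω_n) = 0.4245.
Damped frequency ω_d = ω_n√(1−ζ²) = 6.719 rad/s, so peak time T_p = π/ω_d = 0.468 s.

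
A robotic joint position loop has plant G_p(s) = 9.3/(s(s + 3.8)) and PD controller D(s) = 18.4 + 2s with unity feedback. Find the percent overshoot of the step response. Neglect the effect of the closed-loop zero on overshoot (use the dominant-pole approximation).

Forward path: (18.4 + 2s)·9.3/(s(s+3.8)). The closed-loop characteristic equation is s² + (3.8 + 9.3·2)s + 9.3·18.4 = 0.
That is s² + 22.4s + 171.1 = 0, so ω_n = 13.08 rad/s and ζ = 22.4/(2·13.08) = 0.8562.
%OS = 100·exp(−πζ/√(1−ζ²)) = 0.548%.

0.548%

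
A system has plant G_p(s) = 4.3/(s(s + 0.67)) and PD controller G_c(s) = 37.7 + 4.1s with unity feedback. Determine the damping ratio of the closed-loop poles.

Forward path: (37.7 + 4.1s)·4.3/(s(s+0.67)). The closed-loop characteristic equation is s² + (0.67 + 4.3·4.1)s + 4.3·37.7 = 0.
That is s² + 18.3s + 162.1 = 0, so ω_n = 12.73 rad/s and ζ = 18.3/(2·12.73) = 0.7186.

ζ = 0.719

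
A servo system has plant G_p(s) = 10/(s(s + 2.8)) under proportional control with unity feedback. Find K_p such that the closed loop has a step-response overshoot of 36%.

K_p = 2.05

From %OS = 100·exp(−πζ/√(1−ζ²)) = 36%, ζ = −ln(0.36)/√(π²+ln²(0.36)) = 0.3093.
Characteristic equation s² + 2.8s + 10K_p = 0 gives ζ = 2.8/(2√(10K_p)).
Setting ζ = 0.3093: √(10K_p) = 2.8/(2·0.3093) = 4.527, so K_p = 20.49/10 = 2.05.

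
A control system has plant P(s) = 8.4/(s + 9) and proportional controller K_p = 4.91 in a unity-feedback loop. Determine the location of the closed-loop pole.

s = -50.24

Closed-loop transfer function: T(s) = K_p·P(s)/(1 + K_p·P(s)) = 41.24/(s + 9 + 41.24) = 41.24/(s + 50.24).
The closed-loop pole is at s = −50.24.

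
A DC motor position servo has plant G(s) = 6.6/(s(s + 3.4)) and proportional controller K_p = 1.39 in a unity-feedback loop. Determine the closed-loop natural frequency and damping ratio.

The closed-loop denominator is s(s+3.4) + 1.39·6.6 = s² + 3.4s + 9.174.
Matching s² + 2ζω_n s + ω_n²: ω_n = √9.174 = 3.029 rad/s and 2ζω_n = 3.4, so ζ = 3.4/(2·3.029) = 0.561.

ω_n = 3.03 rad/s, ζ = 0.561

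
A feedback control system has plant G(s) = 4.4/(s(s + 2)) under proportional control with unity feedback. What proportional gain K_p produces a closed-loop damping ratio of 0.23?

K_p = 4.3

Closed-loop characteristic equation: s² + 2s + K_p·4.4 = 0.
So ω_n = √(4.4K_p) and 2ζω_n = 2, giving ζ = 2/(2√(4.4K_p)).
Setting ζ = 0.23: √(4.4K_p) = 2/(2·0.23) = 4.348, so K_p = 18.9/4.4 = 4.3.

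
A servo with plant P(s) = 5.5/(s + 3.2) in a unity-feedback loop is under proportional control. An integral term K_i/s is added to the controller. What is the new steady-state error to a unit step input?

0

Adding integral action puts a pole at s = 0 in the forward path, raising the system type to 1; a type-1 loop has zero steady-state error to a step.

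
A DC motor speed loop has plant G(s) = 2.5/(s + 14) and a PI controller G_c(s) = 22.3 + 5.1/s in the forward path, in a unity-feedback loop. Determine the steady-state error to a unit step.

0

The open loop G_c(s)G(s) has a pole at the origin (type 1), so the static position error constant is infinite and e_ss = 1/(1+∞) = 0.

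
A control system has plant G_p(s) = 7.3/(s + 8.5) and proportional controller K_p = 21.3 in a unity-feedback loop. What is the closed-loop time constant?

τ = 0.0061 s

Closed-loop transfer function: T(s) = K_p·G_p(s)/(1 + K_p·G_p(s)) = 155.5/(s + 8.5 + 155.5) = 155.5/(s + 164).
Time constant τ = 1/164 = 0.0061 s.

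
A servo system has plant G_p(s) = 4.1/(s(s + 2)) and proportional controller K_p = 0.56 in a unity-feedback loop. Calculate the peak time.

T_p = 2.76 s

The closed-loop denominator s² + 2s + 2.296 gives ω_n = √2.296 = 1.515 and ζ = 2/(2ω_n) = 0.66.
Damped frequency ω_d = ω_n√(1−ζ²) = 1.138 rad/s, so peak time T_p = π/ω_d = 2.76 s.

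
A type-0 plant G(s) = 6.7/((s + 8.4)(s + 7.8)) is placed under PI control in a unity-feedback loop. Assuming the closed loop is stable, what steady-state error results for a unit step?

0

The PI controller's integrator makes the forward path type 1, so e_ss to a step is zero.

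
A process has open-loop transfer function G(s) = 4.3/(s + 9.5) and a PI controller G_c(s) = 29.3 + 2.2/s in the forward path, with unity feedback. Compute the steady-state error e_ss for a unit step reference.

0

The open loop G_c(s)G(s) has a pole at the origin (type 1), so the static position error constant is infinite and e_ss = 1/(1+∞) = 0.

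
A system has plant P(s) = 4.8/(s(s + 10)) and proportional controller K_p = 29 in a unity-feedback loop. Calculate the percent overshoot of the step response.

From 1 + K_pP(s) = 0: s² + 10s + 139.2 = 0 ⇒ ω_n = 11.8, ζ = 0.4238.
%OS = 100·exp(−πζ/√(1−ζ²)) = 100·exp(−π·0.4238/√0.8204) = 23%.

23%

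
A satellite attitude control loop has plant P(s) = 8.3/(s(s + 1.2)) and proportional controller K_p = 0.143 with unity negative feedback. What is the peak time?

T_p = 3.45 s

Closed-loop characteristic equation: s² + 1.2s + 1.187 = 0, so ω_n = 1.089 rad/s and ζ = 1.2/(2·1.089) = 0.5507.
Damped frequency ω_d = ω_n√(1−ζ²) = 0.9093 rad/s, so peak time T_p = π/ω_d = 3.45 s.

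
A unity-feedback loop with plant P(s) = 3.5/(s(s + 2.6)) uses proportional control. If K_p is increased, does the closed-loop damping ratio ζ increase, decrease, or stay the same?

ζ = 2.6/(2√(3.5K_p)); increasing K_p raises the denominator, so ζ falls.

decrease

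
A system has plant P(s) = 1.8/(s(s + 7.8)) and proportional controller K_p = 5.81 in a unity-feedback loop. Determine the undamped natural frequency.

ω_n = 3.23 rad/s

1 + K_p·P(s) = 0 gives s² + 7.8s + 10.46 = 0.
So ω_n² = 10.46 ⇒ ω_n = 3.234 rad/s, and ζ = 7.8/(2ω_n) = 1.21.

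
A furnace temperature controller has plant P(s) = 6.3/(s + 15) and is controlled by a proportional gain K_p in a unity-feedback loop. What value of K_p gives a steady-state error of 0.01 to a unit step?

Steady-state error for a unit step on this type-0 loop is 1/(1 + K_p·P(0)).
P(0) = 0.42. Require 1/(1 + K_p·0.42) = 0.01, so 1 + 0.42·K_p = 100.
K_p = (100 − 1)/0.42 = 236.

K_p = 236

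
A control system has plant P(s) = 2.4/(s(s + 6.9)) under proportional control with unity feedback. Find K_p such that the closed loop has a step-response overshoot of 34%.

From %OS = 100·exp(−πζ/√(1−ζ²)) = 34%, ζ = −ln(0.34)/√(π²+ln²(0.34)) = 0.3248.
Characteristic equation s² + 6.9s + 2.4K_p = 0 gives ζ = 6.9/(2√(2.4K_p)).
Setting ζ = 0.3248: √(2.4K_p) = 6.9/(2·0.3248) = 10.62, so K_p = 112.8/2.4 = 47.

K_p = 47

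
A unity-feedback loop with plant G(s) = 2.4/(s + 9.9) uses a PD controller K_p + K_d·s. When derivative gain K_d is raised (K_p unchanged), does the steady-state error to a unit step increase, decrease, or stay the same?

unchanged

At s = 0 the derivative term contributes nothing: C(0) = K_p regardless of K_d, so K_pos = K_p·G(0) and e_ss are unchanged.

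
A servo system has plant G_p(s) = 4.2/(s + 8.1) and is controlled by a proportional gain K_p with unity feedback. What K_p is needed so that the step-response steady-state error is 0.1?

K_p = 17.4

Steady-state error for a unit step on this type-0 loop is 1/(1 + K_p·G_p(0)).
G_p(0) = 0.5185. Require 1/(1 + K_p·0.5185) = 0.1, so 1 + 0.5185·K_p = 10.
K_p = (10 − 1)/0.5185 = 17.4.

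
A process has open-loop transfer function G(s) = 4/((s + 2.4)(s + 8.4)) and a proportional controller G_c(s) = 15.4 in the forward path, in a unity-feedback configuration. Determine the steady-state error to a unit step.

The loop is type 0. Static position error constant K_pos = G_c(0)·G(0) = 15.4·0.1984 = 3.056.
Steady-state error to a unit step: e_ss = 1/(1+K_pos) = 1/4.056 = 0.247.

0.247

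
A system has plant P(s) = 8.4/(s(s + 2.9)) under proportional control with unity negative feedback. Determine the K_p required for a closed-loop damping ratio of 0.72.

Closed-loop characteristic equation: s² + 2.9s + K_p·8.4 = 0.
So ω_n = √(8.4K_p) and 2ζω_n = 2.9, giving ζ = 2.9/(2√(8.4K_p)).
Setting ζ = 0.72: √(8.4K_p) = 2.9/(2·0.72) = 2.014, so K_p = 4.056/8.4 = 0.483.

K_p = 0.483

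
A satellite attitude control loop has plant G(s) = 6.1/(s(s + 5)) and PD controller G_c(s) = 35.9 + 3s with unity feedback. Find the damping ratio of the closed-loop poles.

ζ = 0.787

Forward path: (35.9 + 3s)·6.1/(s(s+5)). The closed-loop characteristic equation is s² + (5 + 6.1·3)s + 6.1·35.9 = 0.
That is s² + 23.3s + 219 = 0, so ω_n = 14.8 rad/s and ζ = 23.3/(2·14.8) = 0.7873.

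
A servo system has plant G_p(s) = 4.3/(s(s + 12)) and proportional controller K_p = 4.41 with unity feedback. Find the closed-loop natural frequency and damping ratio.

ω_n = 4.35 rad/s, ζ = 1.38

1 + K_p·G_p(s) = 0 gives s² + 12s + 18.96 = 0.
Matching s² + 2ζω_n s + ω_n²: ω_n = √18.96 = 4.355 rad/s and 2ζω_n = 12, so ζ = 12/(2·4.355) = 1.38.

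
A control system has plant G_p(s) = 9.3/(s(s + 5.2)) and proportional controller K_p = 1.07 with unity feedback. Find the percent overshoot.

From 1 + K_pG_p(s) = 0: s² + 5.2s + 9.951 = 0 ⇒ ω_n = 3.155, ζ = 0.8242.
%OS = 100·exp(−πζ/√(1−ζ²)) = 100·exp(−π·0.8242/√0.3207) = 1.03%.

1.03%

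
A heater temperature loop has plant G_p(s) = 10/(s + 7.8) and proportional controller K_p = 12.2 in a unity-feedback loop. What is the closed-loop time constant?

τ = 0.0077 s

Closed-loop transfer function: T(s) = K_p·G_p(s)/(1 + K_p·G_p(s)) = 122/(s + 7.8 + 122) = 122/(s + 129.8).
Time constant τ = 1/129.8 = 0.0077 s.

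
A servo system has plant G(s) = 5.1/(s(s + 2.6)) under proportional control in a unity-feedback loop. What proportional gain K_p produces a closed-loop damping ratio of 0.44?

K_p = 1.71

Closed-loop characteristic equation: s² + 2.6s + K_p·5.1 = 0.
So ω_n = √(5.1K_p) and 2ζω_n = 2.6, giving ζ = 2.6/(2√(5.1K_p)).
Setting ζ = 0.44: √(5.1K_p) = 2.6/(2·0.44) = 2.955, so K_p = 8.729/5.1 = 1.71.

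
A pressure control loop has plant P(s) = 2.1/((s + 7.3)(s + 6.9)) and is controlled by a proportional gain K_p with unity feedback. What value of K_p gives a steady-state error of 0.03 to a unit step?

K_p = 776

Steady-state error for a unit step on this type-0 loop is 1/(1 + K_p·P(0)).
P(0) = 0.04169. Require 1/(1 + K_p·0.04169) = 0.03, so 1 + 0.04169·K_p = 33.33.
K_p = (33.33 − 1)/0.04169 = 776.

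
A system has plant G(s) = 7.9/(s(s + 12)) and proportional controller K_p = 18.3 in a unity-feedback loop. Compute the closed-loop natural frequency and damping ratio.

1 + K_p·G(s) = 0 gives s² + 12s + 144.6 = 0.
Matching s² + 2ζω_n s + ω_n²: ω_n = √144.6 = 12.02 rad/s and 2ζω_n = 12, so ζ = 12/(2·12.02) = 0.499.

ω_n = 12 rad/s, ζ = 0.499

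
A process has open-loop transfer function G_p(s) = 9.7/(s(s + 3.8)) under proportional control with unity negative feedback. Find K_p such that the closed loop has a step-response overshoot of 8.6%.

K_p = 0.982

From %OS = 100·exp(−πζ/√(1−ζ²)) = 8.6%, ζ = −ln(0.086)/√(π²+ln²(0.086)) = 0.6155.
Characteristic equation s² + 3.8s + 9.7K_p = 0 gives ζ = 3.8/(2√(9.7K_p)).
Setting ζ = 0.6155: √(9.7K_p) = 3.8/(2·0.6155) = 3.087, so K_p = 9.529/9.7 = 0.982.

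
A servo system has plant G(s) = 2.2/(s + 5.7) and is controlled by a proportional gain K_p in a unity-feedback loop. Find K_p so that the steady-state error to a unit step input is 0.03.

Steady-state error for a unit step on this type-0 loop is 1/(1 + K_p·G(0)).
G(0) = 0.386. Require 1/(1 + K_p·0.386) = 0.03, so 1 + 0.386·K_p = 33.33.
K_p = (33.33 − 1)/0.386 = 83.8.

K_p = 83.8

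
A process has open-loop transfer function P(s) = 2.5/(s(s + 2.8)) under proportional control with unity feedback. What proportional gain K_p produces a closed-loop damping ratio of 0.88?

Closed-loop characteristic equation: s² + 2.8s + K_p·2.5 = 0.
So ω_n = √(2.5K_p) and 2ζω_n = 2.8, giving ζ = 2.8/(2√(2.5K_p)).
Setting ζ = 0.88: √(2.5K_p) = 2.8/(2·0.88) = 1.591, so K_p = 2.531/2.5 = 1.01.

K_p = 1.01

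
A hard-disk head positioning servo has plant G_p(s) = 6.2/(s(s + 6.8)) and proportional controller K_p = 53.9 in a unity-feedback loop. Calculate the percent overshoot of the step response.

The closed-loop denominator s² + 6.8s + 334.2 gives ω_n = √334.2 = 18.28 and ζ = 6.8/(2ω_n) = 0.186.
%OS = 100·exp(−πζ/√(1−ζ²)) = 100·exp(−π·0.186/√0.9654) = 55.2%.

55.2%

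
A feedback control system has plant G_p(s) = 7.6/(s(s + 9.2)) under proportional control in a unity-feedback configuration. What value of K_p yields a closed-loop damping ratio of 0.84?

K_p = 3.95

Closed-loop characteristic equation: s² + 9.2s + K_p·7.6 = 0.
So ω_n = √(7.6K_p) and 2ζω_n = 9.2, giving ζ = 9.2/(2√(7.6K_p)).
Setting ζ = 0.84: √(7.6K_p) = 9.2/(2·0.84) = 5.476, so K_p = 29.99/7.6 = 3.95.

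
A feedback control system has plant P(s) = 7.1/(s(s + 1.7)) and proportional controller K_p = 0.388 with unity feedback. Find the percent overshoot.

The closed-loop denominator s² + 1.7s + 2.755 gives ω_n = √2.755 = 1.66 and ζ = 1.7/(2ω_n) = 0.5121.
%OS = 100·exp(−πζ/√(1−ζ²)) = 100·exp(−π·0.5121/√0.7377) = 15.4%.

15.4%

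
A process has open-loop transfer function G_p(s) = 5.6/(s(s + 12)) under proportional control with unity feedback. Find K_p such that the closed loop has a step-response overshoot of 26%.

From %OS = 100·exp(−πζ/√(1−ζ²)) = 26%, ζ = −ln(0.26)/√(π²+ln²(0.26)) = 0.3941.
Characteristic equation s² + 12s + 5.6K_p = 0 gives ζ = 12/(2√(5.6K_p)).
Setting ζ = 0.3941: √(5.6K_p) = 12/(2·0.3941) = 15.23, so K_p = 231.8/5.6 = 41.4.

K_p = 41.4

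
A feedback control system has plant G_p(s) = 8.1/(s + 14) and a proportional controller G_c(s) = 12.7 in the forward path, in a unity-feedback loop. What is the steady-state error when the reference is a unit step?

The loop is type 0. Static position error constant K_pos = G_c(0)·G_p(0) = 12.7·0.5786 = 7.348.
Steady-state error to a unit step: e_ss = 1/(1+K_pos) = 1/8.348 = 0.12.

0.12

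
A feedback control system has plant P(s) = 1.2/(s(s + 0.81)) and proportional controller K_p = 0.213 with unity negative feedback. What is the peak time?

The closed-loop denominator s² + 0.81s + 0.2556 gives ω_n = √0.2556 = 0.5056 and ζ = 0.81/(2ω_n) = 0.8011.
Damped frequency ω_d = ω_n√(1−ζ²) = 0.3026 rad/s, so peak time T_p = π/ω_d = 10.4 s.

T_p = 10.4 s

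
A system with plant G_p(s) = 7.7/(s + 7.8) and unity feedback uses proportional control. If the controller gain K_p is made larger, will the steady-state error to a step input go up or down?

e_ss = 1/(1 + K_p·G_p(0)); a larger K_p raises the denominator, so e_ss decreases.

decrease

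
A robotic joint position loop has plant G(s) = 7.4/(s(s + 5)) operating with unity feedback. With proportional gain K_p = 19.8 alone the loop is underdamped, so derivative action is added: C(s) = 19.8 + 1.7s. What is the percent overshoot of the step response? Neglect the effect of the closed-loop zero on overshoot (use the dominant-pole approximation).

Forward path: (19.8 + 1.7s)·7.4/(s(s+5)). The closed-loop characteristic equation is s² + (5 + 7.4·1.7)s + 7.4·19.8 = 0.
That is s² + 17.58s + 146.5 = 0, so ω_n = 12.1 rad/s and ζ = 17.58/(2·12.1) = 0.7262.
%OS = 100·exp(−πζ/√(1−ζ²)) = 3.62%.

3.62%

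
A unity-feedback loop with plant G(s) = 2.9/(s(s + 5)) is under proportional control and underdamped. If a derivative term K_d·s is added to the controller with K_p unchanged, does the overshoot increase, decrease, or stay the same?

The derivative term adds K·K_d to the s-coefficient of the characteristic equation, raising 2ζω_n while ω_n is unchanged; ζ increases, so overshoot decreases.

decrease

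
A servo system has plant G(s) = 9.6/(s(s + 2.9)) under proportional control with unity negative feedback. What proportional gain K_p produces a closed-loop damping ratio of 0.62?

K_p = 0.57

Closed-loop characteristic equation: s² + 2.9s + K_p·9.6 = 0.
So ω_n = √(9.6K_p) and 2ζω_n = 2.9, giving ζ = 2.9/(2√(9.6K_p)).
Setting ζ = 0.62: √(9.6K_p) = 2.9/(2·0.62) = 2.339, so K_p = 5.47/9.6 = 0.57.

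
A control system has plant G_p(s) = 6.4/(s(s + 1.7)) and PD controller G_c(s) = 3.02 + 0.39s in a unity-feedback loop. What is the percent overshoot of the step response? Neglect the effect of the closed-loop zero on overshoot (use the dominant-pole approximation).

Forward path: (3.02 + 0.39s)·6.4/(s(s+1.7)). The closed-loop characteristic equation is s² + (1.7 + 6.4·0.39)s + 6.4·3.02 = 0.
That is s² + 4.196s + 19.33 = 0, so ω_n = 4.396 rad/s and ζ = 4.196/(2·4.396) = 0.4772.
%OS = 100·exp(−πζ/√(1−ζ²)) = 18.2%.

18.2%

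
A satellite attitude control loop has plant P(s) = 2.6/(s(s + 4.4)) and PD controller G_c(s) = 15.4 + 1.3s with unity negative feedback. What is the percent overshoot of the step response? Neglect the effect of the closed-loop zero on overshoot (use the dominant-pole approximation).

Forward path: (15.4 + 1.3s)·2.6/(s(s+4.4)). The closed-loop characteristic equation is s² + (4.4 + 2.6·1.3)s + 2.6·15.4 = 0.
That is s² + 7.78s + 40.04 = 0, so ω_n = 6.328 rad/s and ζ = 7.78/(2·6.328) = 0.6148.
%OS = 100·exp(−πζ/√(1−ζ²)) = 8.64%.

8.64%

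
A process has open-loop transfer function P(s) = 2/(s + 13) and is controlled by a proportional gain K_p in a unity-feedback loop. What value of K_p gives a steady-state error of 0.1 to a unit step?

K_p = 58.5

The loop is type 0, so e_ss(step) = 1/(1 + K_pos) with K_pos = K_p·P(0).
P(0) = 0.1538. Require 1/(1 + K_p·0.1538) = 0.1, so 1 + 0.1538·K_p = 10.
K_p = (10 − 1)/0.1538 = 58.5.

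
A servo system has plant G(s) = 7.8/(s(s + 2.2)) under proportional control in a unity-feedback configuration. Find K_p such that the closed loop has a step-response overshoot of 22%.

K_p = 0.823

From %OS = 100·exp(−πζ/√(1−ζ²)) = 22%, ζ = −ln(0.22)/√(π²+ln²(0.22)) = 0.4342.
Characteristic equation s² + 2.2s + 7.8K_p = 0 gives ζ = 2.2/(2√(7.8K_p)).
Setting ζ = 0.4342: √(7.8K_p) = 2.2/(2·0.4342) = 2.534, so K_p = 6.419/7.8 = 0.823.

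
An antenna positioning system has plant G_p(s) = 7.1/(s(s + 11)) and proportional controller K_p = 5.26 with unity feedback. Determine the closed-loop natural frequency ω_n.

With unity feedback the closed-loop characteristic equation is s² + 11s + 5.26·7.1 = s² + 11s + 37.35 = 0.
Matching s² + 2ζω_n s + ω_n²: ω_n = √37.35 = 6.111 rad/s and 2ζω_n = 11, so ζ = 11/(2·6.111) = 0.9.

ω_n = 6.11 rad/s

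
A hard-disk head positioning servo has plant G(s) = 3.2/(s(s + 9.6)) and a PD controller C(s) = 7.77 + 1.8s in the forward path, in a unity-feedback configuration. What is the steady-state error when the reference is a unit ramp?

The loop has one pole at the origin (type 1). Velocity error constant K_v = lim_{s→0} s·C(s)G(s) = 7.77·3.2/9.6 = 2.59.
Steady-state error to a unit ramp: e_ss = 1/K_v = 0.386.

0.386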